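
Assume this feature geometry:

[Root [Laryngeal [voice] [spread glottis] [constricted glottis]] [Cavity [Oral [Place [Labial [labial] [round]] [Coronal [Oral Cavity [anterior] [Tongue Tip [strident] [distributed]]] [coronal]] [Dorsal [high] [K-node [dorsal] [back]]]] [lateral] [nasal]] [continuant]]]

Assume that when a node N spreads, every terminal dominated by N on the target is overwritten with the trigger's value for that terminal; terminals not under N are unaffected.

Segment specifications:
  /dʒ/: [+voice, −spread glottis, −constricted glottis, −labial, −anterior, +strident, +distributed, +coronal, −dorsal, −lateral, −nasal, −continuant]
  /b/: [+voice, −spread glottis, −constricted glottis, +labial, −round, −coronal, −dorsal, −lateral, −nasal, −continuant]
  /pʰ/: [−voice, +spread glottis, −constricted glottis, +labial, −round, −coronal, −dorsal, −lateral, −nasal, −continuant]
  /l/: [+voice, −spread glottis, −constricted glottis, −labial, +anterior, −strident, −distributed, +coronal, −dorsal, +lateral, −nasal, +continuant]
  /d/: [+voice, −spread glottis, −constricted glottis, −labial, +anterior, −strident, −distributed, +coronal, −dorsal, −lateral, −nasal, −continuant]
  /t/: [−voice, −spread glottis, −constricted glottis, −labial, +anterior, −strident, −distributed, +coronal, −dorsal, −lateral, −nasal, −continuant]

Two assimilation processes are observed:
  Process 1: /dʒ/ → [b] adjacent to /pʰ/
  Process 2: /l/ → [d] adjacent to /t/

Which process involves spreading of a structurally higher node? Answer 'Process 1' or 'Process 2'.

Process 2

Process 1 alters [labial], [round], [coronal], [anterior], [distributed], [strident]; the lowest common ancestor is Place (depth 3 from Root).
In Process 2, [continuant], [lateral] change, so the minimal spreading node is Cavity at depth 1.
Cavity is closer to Root than Place, so Process 2 spreads the higher node.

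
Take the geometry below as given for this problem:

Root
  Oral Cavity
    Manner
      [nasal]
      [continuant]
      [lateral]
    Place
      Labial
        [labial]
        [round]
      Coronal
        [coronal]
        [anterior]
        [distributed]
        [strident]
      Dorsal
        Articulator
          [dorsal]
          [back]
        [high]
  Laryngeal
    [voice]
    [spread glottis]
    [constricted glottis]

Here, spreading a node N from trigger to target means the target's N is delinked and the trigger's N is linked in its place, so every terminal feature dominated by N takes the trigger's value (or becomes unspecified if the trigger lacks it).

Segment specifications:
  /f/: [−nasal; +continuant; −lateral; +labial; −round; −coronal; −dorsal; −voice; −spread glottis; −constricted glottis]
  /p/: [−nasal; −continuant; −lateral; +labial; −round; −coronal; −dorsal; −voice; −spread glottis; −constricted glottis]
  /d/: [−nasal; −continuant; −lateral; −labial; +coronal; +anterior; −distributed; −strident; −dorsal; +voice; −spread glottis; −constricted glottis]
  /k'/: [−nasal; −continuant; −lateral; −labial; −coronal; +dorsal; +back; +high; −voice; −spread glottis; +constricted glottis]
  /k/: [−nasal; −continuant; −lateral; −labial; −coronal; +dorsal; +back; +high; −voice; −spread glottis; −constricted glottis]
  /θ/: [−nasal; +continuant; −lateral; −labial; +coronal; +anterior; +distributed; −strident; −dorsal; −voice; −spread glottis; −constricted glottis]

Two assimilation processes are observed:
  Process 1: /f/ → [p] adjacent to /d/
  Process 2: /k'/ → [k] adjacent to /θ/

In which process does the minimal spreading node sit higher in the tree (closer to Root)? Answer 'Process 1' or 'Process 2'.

Process 1: the feature that changes is [continuant]; the minimal node is [continuant] (depth 3).
In Process 2, [constricted glottis] changes, so the minimal spreading node is [constricted glottis] at depth 2.
[constricted glottis] is closer to Root than [continuant], so Process 2 spreads the higher node.

Process 2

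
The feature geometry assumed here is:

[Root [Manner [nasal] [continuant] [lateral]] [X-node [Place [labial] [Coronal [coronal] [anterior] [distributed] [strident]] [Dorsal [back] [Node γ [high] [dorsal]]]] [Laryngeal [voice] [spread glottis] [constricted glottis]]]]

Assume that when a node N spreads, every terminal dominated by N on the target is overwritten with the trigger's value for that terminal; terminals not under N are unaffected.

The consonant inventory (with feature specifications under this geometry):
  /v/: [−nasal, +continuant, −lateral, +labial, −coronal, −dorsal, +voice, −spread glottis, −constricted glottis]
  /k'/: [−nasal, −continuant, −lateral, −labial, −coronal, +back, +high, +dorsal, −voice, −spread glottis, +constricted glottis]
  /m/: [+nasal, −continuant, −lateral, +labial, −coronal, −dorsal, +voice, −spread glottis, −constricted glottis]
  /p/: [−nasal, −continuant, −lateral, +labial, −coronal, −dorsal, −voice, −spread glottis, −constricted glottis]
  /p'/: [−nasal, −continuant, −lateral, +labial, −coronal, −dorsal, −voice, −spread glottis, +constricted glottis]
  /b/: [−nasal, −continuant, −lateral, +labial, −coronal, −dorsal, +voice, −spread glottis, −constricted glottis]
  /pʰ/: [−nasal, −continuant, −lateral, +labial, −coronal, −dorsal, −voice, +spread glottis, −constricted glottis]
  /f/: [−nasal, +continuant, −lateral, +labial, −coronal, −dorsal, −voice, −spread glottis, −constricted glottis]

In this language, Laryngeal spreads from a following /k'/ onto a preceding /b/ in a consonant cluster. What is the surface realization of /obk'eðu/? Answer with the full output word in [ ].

The Laryngeal node dominates the terminals [voice], [spread glottis], [constricted glottis].
The target acquires /k'/'s values for everything under Laryngeal — [−voice], [−spread glottis], [+constricted glottis] — while keeping its own [nasal], [continuant], [lateral], ….
This feature bundle is that of [p'], so /obk'eðu/ surfaces as [op'k'eðu].

[op'k'eðu]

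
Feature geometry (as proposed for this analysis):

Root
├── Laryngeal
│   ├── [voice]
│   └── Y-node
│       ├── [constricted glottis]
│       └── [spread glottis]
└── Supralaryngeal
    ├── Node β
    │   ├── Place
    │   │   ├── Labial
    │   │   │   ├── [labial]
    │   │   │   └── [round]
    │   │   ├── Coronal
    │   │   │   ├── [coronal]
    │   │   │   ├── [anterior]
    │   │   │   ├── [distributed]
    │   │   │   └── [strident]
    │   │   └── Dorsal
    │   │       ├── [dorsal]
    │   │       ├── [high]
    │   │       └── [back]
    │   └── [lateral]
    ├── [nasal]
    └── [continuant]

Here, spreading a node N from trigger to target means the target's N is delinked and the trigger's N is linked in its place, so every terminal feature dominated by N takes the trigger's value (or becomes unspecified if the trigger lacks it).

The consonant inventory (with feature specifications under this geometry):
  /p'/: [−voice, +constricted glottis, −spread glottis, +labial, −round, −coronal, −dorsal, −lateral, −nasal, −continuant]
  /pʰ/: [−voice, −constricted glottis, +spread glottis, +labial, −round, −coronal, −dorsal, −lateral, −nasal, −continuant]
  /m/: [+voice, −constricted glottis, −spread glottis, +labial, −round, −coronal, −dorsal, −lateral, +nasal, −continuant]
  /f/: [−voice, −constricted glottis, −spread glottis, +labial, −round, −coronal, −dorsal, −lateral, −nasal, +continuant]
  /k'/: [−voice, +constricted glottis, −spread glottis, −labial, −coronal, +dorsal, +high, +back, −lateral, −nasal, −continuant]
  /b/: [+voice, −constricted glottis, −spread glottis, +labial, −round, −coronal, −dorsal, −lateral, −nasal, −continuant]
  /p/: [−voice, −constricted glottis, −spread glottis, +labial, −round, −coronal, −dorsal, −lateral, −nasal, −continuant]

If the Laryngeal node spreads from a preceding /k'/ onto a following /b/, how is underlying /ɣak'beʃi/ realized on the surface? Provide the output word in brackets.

[ɣak'p'eʃi]

Terminals under Laryngeal in this geometry: [voice], [constricted glottis], [spread glottis].
The target acquires /k'/'s values for everything under Laryngeal — [−voice], [+constricted glottis], [−spread glottis] — while keeping its own [labial], [round], [coronal], ….
The resulting bundle matches /p'/ in the inventory; substituting it for /b/ gives [ɣak'p'eʃi].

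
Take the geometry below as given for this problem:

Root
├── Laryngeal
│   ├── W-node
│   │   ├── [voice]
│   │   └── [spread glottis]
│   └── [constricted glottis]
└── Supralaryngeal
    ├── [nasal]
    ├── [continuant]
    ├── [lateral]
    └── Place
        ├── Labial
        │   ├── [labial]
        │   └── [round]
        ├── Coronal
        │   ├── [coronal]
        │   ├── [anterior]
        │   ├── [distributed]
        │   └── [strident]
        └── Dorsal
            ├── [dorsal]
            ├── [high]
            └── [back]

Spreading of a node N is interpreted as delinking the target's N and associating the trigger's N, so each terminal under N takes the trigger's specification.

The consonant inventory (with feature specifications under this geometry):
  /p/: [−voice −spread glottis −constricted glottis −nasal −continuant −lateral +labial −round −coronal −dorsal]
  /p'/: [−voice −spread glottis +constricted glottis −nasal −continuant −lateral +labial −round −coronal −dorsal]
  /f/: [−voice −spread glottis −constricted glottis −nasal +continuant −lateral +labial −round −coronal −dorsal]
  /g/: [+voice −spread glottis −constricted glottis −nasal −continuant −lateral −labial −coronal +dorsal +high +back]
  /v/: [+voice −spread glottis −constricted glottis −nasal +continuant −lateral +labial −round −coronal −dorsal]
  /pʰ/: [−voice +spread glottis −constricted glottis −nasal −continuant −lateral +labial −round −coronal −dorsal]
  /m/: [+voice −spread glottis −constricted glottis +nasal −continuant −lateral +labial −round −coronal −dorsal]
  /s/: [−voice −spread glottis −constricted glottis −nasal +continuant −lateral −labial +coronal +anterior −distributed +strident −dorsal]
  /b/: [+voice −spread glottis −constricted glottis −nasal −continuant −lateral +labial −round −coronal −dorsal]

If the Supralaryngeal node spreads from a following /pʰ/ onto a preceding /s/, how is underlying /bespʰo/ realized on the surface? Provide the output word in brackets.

[beppʰo]

Terminals under Supralaryngeal in this geometry: [nasal], [continuant], [lateral], [labial], [round], [coronal], [anterior], [distributed], [strident], [dorsal], [high], [back].
Spreading Supralaryngeal from /pʰ/ onto /s/ replaces those values with /pʰ/'s: [−nasal], [−continuant], [−lateral], [+labial], [−round], [−coronal], [−dorsal]. Features outside Supralaryngeal ([voice], [spread glottis], [constricted glottis]) stay as in /s/.
Among the inventory, only /p/ has exactly this specification, giving the surface form [beppʰo].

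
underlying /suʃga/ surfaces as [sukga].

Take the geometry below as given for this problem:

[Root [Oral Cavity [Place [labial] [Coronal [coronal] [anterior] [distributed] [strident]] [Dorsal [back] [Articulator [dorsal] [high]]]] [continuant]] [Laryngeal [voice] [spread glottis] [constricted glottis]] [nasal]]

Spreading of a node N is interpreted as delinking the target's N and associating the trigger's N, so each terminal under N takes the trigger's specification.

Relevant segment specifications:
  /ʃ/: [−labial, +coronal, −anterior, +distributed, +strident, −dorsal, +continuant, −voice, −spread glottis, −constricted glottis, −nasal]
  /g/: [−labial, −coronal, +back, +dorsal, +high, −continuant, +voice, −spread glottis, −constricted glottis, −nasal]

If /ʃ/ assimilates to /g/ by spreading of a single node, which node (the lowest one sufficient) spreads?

The alternation /ʃ/ → [k] changes [continuant], [coronal], [anterior], [distributed], [strident], [dorsal], [high], [back] and nothing else.
The smallest constituent containing every changed terminal is Oral Cavity — each of its daughters lacks at least one of the affected features.
If Oral Cavity spreads, every terminal under it takes /g/'s value, producing [k] as observed.
[voice] — on which /g/ differs from /ʃ/ — is unchanged, so Root cannot have spread; the constituent is no larger than Oral Cavity.

Oral Cavity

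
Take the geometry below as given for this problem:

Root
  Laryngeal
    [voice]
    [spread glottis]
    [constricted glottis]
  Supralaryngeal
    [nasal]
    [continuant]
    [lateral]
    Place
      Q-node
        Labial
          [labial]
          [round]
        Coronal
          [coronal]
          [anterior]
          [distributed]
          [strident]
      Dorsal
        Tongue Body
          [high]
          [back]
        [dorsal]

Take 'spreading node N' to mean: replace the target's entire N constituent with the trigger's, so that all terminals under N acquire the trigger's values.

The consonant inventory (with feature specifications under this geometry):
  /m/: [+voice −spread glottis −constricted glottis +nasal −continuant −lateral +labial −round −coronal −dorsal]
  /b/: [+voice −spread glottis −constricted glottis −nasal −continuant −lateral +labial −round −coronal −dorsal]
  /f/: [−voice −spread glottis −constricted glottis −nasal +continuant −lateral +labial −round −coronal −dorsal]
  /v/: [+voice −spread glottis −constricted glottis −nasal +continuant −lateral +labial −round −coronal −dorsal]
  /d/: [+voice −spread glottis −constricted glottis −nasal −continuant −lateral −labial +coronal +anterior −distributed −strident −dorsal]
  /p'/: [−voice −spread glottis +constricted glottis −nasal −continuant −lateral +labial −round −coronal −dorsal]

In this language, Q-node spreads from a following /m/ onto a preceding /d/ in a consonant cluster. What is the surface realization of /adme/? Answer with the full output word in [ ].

[abme]

The Q-node node dominates the terminals [labial], [round], [coronal], [anterior], [distributed], [strident].
Spreading Q-node from /m/ onto /d/ replaces those values with /m/'s: [+labial], [−round], [−coronal]. Features outside Q-node ([voice], [spread glottis], [constricted glottis], …) stay as in /d/.
This feature bundle is that of [b], so /adme/ surfaces as [abme].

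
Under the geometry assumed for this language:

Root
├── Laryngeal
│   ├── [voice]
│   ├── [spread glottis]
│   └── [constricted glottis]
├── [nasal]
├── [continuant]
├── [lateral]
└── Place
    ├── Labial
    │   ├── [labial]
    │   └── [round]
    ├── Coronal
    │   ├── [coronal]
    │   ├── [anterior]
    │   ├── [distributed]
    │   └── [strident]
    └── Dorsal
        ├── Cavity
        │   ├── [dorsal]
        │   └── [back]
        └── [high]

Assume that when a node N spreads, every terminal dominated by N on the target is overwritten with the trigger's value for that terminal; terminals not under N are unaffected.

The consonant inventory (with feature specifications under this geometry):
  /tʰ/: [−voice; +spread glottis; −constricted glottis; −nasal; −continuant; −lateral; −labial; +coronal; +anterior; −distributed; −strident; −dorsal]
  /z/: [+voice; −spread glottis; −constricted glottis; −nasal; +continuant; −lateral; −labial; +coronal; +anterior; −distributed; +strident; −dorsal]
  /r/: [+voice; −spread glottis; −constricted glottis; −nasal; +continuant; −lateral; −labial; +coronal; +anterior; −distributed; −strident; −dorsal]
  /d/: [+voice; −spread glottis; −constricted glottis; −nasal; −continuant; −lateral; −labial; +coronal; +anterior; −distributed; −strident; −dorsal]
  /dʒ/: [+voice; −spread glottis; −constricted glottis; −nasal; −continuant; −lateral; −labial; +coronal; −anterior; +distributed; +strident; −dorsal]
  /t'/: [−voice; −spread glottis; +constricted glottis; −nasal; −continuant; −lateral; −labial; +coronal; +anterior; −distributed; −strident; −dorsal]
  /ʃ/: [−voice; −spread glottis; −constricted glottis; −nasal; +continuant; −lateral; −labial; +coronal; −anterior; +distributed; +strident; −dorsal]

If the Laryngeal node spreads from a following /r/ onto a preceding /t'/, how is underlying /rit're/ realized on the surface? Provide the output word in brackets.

Terminals under Laryngeal in this geometry: [voice], [spread glottis], [constricted glottis].
Spreading Laryngeal from /r/ onto /t'/ replaces those values with /r/'s: [+voice], [−spread glottis], [−constricted glottis]. Features outside Laryngeal ([nasal], [continuant], [lateral], …) stay as in /t'/.
This feature bundle is that of [d], so /rit're/ surfaces as [ridre].

[ridre]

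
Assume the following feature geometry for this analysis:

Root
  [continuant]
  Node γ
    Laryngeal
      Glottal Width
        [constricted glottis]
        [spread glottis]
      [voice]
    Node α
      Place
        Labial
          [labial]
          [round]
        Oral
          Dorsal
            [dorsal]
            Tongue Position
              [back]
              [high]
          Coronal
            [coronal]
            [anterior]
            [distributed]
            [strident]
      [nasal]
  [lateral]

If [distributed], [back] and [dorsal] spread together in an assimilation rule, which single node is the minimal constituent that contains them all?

[distributed]: Root > Node γ > Node α > Place > Oral > Coronal > [distributed].
[back]: Root > Node γ > Node α > Place > Oral > Dorsal > Tongue Position > [back].
[dorsal]: Root > Node γ > Node α > Place > Oral > Dorsal > [dorsal].
Oral is the lowest common ancestor — every listed feature sits under it, and no single subconstituent of Oral covers them all.

Oral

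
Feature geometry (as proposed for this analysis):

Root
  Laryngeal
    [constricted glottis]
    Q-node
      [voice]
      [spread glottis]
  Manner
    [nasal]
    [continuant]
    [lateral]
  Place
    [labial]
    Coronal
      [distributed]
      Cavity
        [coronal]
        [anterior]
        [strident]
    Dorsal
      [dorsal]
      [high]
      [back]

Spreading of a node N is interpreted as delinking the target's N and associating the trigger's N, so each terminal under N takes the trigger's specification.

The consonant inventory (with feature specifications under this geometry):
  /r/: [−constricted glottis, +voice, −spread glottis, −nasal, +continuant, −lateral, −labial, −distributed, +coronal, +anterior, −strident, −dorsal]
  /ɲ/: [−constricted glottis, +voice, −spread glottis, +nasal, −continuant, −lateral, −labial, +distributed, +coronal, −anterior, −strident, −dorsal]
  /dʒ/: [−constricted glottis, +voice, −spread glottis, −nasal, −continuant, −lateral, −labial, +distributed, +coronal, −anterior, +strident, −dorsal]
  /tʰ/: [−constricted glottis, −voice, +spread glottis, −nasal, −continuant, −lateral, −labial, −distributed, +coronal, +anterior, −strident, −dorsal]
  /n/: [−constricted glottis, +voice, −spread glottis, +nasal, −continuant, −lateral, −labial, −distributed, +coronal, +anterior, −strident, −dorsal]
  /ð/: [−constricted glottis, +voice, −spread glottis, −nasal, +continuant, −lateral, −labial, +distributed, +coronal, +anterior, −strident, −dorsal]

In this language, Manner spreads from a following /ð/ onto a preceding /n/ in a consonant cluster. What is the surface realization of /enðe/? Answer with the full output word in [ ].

Terminals under Manner in this geometry: [nasal], [continuant], [lateral].
The target acquires /ð/'s values for everything under Manner — [−nasal], [+continuant], [−lateral] — while keeping its own [constricted glottis], [voice], [spread glottis], ….
This feature bundle is that of [r], so /enðe/ surfaces as [erðe].

[erðe]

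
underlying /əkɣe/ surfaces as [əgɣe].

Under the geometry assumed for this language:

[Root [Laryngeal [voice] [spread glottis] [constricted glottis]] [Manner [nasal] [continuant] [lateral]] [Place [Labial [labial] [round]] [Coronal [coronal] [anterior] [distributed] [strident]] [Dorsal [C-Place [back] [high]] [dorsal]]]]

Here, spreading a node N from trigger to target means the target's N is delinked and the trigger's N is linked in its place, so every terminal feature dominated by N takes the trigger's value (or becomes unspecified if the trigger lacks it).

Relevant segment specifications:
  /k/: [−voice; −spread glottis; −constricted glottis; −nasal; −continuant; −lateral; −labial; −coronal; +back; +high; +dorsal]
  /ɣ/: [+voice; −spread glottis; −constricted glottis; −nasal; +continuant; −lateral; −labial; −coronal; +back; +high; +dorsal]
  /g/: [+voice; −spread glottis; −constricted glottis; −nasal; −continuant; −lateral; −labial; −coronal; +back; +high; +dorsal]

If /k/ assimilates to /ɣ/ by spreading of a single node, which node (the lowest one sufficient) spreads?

[voice]

/k/ and [g] differ in [voice]; every other specified feature is identical.
Since just one terminal is affected and it takes /ɣ/'s value, spreading the terminal [voice] alone is sufficient and minimal.
[continuant], a feature on which the two segments disagree outside [voice], is unchanged — nothing dominating it spread, and [voice] is the minimal sufficient constituent.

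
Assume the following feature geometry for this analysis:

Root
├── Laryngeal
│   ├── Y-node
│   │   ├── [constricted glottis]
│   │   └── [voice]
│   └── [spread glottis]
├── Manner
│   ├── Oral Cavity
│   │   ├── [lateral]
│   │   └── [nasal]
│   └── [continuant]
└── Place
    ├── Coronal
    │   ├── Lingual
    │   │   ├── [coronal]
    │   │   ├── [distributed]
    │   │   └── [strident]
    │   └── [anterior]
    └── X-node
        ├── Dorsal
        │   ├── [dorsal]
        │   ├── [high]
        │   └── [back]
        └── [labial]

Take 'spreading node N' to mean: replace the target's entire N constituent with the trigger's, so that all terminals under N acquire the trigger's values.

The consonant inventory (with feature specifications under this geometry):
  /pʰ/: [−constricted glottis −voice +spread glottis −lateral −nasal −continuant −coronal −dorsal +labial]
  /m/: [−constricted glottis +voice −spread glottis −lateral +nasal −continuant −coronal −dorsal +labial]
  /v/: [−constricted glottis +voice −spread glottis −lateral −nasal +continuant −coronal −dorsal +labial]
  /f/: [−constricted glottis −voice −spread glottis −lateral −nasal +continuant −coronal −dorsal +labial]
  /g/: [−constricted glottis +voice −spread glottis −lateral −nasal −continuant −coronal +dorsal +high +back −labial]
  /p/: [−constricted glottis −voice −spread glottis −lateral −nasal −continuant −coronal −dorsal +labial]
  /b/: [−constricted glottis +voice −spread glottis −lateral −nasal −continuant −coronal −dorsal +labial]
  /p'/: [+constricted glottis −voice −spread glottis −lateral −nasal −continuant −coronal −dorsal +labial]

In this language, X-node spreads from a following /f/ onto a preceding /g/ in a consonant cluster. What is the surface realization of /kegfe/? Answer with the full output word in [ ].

[kebfe]

Terminals under X-node in this geometry: [dorsal], [high], [back], [labial].
After delinking /g/'s X-node and linking /f/'s, the affected terminals become [−dorsal], [+labial]; [constricted glottis], [voice], [spread glottis], … (outside X-node) are retained from /g/.
Among the inventory, only /b/ has exactly this specification, giving the surface form [kebfe].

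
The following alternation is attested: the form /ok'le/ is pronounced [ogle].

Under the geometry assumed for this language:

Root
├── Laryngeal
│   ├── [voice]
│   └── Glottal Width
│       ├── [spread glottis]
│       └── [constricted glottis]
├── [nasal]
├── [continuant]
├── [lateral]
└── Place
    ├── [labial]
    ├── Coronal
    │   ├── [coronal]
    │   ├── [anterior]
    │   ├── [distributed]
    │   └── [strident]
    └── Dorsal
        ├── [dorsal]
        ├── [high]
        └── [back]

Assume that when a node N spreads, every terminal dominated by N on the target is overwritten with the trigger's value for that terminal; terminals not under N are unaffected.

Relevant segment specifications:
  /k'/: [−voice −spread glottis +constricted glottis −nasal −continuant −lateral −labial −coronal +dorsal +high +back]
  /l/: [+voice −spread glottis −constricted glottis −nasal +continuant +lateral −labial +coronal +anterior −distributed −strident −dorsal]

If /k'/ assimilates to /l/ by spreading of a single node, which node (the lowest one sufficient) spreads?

Laryngeal

/k'/ and [g] differ in [voice], [constricted glottis]; every other specified feature is identical.
Tracing each changed feature up the tree, the paths first meet at Laryngeal; any lower node misses at least one of them.
If Laryngeal spreads, every terminal under it takes /l/'s value, producing [g] as observed.
Since [coronal], [continuant] are preserved even though /l/ disagrees there, no node above Laryngeal spread.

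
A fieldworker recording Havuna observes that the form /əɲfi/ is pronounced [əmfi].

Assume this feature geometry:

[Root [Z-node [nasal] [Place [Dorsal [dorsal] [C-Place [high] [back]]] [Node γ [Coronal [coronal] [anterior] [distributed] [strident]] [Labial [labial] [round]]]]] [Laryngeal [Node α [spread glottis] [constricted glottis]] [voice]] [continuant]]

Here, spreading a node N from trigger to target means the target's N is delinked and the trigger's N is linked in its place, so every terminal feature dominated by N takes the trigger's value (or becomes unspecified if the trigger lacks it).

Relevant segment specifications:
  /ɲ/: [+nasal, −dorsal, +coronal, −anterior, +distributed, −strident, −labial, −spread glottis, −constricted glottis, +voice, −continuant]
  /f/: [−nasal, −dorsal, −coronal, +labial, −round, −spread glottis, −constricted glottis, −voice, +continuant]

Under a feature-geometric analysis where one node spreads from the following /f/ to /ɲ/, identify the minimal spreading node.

Node γ

Feature comparison: [labial], [round], [coronal], [anterior], [distributed], [strident] differ between /ɲ/ and [m]; the remaining terminals match.
Tracing each changed feature up the tree, the paths first meet at Node γ; any lower node misses at least one of them.
If Node γ spreads, every terminal under it takes /f/'s value, producing [m] as observed.
Features on which the two segments disagree outside Node γ, such as [voice], [nasal], are unchanged — nothing dominating them spread, and Node γ is the minimal sufficient constituent.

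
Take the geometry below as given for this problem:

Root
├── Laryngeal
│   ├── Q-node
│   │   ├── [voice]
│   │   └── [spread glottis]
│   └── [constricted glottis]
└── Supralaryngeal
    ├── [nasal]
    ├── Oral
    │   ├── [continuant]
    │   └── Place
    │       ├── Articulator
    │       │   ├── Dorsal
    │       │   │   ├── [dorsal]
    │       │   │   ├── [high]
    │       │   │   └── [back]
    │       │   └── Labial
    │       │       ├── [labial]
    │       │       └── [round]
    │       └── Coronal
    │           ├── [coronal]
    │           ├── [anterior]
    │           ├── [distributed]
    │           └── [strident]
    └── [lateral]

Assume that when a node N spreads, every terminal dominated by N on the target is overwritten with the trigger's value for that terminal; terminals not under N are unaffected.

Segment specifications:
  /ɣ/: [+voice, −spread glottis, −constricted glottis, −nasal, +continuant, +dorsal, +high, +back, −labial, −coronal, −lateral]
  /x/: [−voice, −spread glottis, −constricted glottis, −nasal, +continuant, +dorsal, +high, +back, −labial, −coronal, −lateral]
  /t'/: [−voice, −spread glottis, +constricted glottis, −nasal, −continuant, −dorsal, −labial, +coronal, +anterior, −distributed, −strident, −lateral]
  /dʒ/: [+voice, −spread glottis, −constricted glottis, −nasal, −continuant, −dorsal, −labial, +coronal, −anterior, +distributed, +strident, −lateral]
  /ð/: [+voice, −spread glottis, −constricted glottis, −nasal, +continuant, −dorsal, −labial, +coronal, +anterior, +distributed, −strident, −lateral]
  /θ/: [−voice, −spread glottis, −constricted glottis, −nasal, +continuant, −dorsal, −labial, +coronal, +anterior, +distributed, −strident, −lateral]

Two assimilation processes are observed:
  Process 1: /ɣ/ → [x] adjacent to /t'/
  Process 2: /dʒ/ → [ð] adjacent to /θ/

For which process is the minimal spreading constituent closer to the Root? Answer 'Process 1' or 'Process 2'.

Process 1 alters [voice]; the lowest dominating node is [voice] (depth 3 from Root).
Process 2 alters [continuant], [anterior], [strident]; the lowest common ancestor is Oral (depth 2 from Root).
Depth 2 < depth 3; Process 2 involves the structurally higher constituent Oral.

Process 2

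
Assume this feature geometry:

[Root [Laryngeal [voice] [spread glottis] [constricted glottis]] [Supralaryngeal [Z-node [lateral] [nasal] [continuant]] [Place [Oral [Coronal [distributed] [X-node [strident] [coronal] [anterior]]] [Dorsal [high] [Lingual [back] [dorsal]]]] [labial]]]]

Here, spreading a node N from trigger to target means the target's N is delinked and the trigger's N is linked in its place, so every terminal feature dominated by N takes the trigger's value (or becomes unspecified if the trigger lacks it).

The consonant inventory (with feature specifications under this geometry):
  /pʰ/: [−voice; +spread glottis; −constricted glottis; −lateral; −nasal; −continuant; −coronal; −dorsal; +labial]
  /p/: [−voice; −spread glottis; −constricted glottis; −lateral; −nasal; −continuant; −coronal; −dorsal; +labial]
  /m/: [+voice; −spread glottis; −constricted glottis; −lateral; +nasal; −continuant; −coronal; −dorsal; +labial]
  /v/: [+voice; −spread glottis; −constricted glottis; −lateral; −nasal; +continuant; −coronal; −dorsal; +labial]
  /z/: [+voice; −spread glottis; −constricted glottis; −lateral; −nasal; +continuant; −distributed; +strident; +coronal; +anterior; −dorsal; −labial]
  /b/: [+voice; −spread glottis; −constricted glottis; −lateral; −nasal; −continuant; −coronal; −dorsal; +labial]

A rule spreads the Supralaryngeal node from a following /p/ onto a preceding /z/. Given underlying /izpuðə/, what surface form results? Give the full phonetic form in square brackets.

Terminals under Supralaryngeal in this geometry: [lateral], [nasal], [continuant], [distributed], [strident], [coronal], [anterior], [high], [back], [dorsal], [labial].
After delinking /z/'s Supralaryngeal and linking /p/'s, the affected terminals become [−lateral], [−nasal], [−continuant], [−coronal], [−dorsal], [+labial]; [voice], [spread glottis], [constricted glottis] (outside Supralaryngeal) are retained from /z/.
This feature bundle is that of [b], so /izpuðə/ surfaces as [ibpuðə].

[ibpuðə]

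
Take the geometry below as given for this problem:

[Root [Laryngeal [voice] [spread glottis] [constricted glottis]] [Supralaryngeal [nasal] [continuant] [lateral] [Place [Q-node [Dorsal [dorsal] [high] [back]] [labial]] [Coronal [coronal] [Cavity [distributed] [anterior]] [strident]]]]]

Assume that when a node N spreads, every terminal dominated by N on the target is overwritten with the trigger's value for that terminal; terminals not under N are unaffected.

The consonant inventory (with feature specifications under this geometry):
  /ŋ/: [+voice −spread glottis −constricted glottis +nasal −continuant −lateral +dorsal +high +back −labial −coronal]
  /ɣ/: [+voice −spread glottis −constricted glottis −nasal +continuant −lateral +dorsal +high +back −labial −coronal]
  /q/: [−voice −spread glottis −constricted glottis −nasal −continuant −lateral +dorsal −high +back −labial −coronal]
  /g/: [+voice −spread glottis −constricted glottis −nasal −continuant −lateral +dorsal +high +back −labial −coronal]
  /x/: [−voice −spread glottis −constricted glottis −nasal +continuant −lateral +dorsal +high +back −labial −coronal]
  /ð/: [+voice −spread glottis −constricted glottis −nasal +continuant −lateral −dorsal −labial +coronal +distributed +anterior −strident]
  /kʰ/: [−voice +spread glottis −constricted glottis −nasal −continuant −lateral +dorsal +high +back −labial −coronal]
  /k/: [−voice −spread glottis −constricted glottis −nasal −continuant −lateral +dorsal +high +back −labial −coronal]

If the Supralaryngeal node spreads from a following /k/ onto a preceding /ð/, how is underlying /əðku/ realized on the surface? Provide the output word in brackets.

Supralaryngeal immediately or transitively dominates [nasal], [continuant], [lateral], [dorsal], [high], [back], [labial], [coronal], [distributed], [anterior], [strident].
After delinking /ð/'s Supralaryngeal and linking /k/'s, the affected terminals become [−nasal], [−continuant], [−lateral], [+dorsal], [+high], [+back], [−labial], [−coronal]; [voice], [spread glottis], [constricted glottis] (outside Supralaryngeal) are retained from /ð/.
The resulting bundle matches /g/ in the inventory; substituting it for /ð/ gives [əgku].

[əgku]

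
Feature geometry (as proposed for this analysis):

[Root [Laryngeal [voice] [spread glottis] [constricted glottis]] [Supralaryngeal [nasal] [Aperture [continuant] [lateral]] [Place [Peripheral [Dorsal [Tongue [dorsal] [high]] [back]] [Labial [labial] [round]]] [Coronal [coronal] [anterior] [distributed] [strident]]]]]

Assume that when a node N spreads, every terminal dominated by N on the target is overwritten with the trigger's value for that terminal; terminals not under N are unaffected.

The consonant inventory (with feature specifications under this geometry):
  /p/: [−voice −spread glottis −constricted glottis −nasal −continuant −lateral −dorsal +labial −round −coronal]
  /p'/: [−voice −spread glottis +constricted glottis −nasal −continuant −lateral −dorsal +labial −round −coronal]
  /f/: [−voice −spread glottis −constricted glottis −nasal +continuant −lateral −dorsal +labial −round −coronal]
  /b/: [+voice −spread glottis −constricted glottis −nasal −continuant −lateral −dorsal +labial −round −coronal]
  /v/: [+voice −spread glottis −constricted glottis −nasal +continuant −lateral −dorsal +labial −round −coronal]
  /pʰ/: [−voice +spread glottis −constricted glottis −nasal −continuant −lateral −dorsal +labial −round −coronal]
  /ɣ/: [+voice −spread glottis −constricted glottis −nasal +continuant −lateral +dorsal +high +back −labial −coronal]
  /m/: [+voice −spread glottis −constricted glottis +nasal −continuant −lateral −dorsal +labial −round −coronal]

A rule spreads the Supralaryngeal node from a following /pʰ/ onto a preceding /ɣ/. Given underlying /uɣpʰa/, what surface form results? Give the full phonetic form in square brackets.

[ubpʰa]

Terminals under Supralaryngeal in this geometry: [nasal], [continuant], [lateral], [dorsal], [high], [back], [labial], [round], [coronal], [anterior], [distributed], [strident].
Spreading Supralaryngeal from /pʰ/ onto /ɣ/ replaces those values with /pʰ/'s: [−nasal], [−continuant], [−lateral], [−dorsal], [+labial], [−round], [−coronal]. Features outside Supralaryngeal ([voice], [spread glottis], [constricted glottis]) stay as in /ɣ/.
Among the inventory, only /b/ has exactly this specification, giving the surface form [ubpʰa].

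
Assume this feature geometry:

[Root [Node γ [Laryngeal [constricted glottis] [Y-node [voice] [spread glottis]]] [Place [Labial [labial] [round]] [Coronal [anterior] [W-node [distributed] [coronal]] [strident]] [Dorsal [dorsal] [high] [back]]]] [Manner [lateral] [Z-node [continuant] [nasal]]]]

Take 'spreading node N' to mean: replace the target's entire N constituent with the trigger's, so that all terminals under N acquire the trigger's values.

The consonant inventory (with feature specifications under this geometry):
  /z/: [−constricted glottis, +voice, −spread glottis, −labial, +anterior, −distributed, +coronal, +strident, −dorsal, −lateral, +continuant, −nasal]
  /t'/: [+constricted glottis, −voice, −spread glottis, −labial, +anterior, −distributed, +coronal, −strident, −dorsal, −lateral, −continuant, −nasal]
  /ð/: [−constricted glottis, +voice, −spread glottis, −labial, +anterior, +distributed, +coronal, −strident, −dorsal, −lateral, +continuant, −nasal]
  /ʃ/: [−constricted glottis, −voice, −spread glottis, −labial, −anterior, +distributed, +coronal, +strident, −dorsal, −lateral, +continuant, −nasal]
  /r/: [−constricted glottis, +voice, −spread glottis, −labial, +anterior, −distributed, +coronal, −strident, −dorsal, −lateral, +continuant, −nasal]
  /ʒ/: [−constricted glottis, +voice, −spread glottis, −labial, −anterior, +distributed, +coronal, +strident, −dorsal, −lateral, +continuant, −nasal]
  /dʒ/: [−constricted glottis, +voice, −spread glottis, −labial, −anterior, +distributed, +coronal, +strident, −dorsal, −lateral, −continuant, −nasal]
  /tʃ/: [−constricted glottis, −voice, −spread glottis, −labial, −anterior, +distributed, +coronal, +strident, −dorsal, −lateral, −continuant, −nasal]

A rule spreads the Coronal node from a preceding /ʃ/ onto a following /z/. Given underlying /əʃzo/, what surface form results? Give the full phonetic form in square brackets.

Coronal immediately or transitively dominates [anterior], [distributed], [coronal], [strident].
Spreading Coronal from /ʃ/ onto /z/ replaces those values with /ʃ/'s: [−anterior], [+distributed], [+coronal], [+strident]. Features outside Coronal ([constricted glottis], [voice], [spread glottis], …) stay as in /z/.
This feature bundle is that of [ʒ], so /əʃzo/ surfaces as [əʃʒo].

[əʃʒo]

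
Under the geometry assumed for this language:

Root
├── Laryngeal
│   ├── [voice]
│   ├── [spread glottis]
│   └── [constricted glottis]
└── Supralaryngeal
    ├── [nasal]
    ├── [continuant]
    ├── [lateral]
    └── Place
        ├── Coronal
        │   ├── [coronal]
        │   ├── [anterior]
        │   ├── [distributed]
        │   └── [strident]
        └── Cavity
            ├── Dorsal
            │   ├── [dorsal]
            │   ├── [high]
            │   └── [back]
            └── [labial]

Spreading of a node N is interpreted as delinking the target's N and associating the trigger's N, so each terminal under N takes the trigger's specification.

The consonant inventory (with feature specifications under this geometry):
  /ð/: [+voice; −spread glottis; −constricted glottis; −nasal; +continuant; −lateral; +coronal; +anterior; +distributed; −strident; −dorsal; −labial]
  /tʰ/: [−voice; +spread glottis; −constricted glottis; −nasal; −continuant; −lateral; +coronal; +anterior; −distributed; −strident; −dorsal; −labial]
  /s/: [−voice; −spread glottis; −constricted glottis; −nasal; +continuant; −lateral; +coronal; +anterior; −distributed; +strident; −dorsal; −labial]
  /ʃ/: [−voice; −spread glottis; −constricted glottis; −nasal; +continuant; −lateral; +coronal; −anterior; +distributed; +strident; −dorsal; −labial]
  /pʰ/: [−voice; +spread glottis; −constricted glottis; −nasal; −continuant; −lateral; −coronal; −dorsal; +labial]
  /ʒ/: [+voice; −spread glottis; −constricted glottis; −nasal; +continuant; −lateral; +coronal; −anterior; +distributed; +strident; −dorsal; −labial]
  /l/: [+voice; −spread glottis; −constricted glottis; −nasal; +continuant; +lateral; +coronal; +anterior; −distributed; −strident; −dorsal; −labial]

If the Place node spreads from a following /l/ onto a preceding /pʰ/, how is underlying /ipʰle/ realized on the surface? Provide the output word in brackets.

[itʰle]

Place immediately or transitively dominates [coronal], [anterior], [distributed], [strident], [dorsal], [high], [back], [labial].
Spreading Place from /l/ onto /pʰ/ replaces those values with /l/'s: [+coronal], [+anterior], [−distributed], [−strident], [−dorsal], [−labial]. Features outside Place ([voice], [spread glottis], [constricted glottis], …) stay as in /pʰ/.
This feature bundle is that of [tʰ], so /ipʰle/ surfaces as [itʰle].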